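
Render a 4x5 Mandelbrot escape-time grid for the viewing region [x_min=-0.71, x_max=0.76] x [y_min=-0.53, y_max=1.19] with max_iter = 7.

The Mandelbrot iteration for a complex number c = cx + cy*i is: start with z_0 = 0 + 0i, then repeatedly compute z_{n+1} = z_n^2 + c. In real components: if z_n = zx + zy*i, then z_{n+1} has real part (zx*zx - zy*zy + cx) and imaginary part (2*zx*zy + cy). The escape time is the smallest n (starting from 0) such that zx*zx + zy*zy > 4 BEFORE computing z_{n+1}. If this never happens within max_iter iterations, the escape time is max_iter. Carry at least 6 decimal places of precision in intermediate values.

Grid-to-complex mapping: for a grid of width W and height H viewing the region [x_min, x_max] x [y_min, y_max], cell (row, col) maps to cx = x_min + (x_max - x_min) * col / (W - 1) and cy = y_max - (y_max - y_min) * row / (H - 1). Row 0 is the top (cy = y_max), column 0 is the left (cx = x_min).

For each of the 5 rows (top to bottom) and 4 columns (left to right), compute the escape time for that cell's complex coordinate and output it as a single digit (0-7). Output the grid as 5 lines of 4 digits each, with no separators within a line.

(row=0, col=0): c = -0.7100 + 1.1900i → escape time 3
(row=0, col=1): c = -0.2200 + 1.1900i → escape time 3
(row=0, col=2): c = 0.2700 + 1.1900i → escape time 2
(row=0, col=3): c = 0.7600 + 1.1900i → escape time 2
(row=1, col=0): c = -0.7100 + 0.7600i → escape time 4
(row=1, col=1): c = -0.2200 + 0.7600i → escape time 7
(row=1, col=2): c = 0.2700 + 0.7600i → escape time 5
(row=1, col=3): c = 0.7600 + 0.7600i → escape time 2
(row=2, col=0): c = -0.7100 + 0.3300i → escape time 7
(row=2, col=1): c = -0.2200 + 0.3300i → escape time 7
(row=2, col=2): c = 0.2700 + 0.3300i → escape time 7
(row=2, col=3): c = 0.7600 + 0.3300i → escape time 3
(row=3, col=0): c = -0.7100 + -0.1000i → escape time 7
(row=3, col=1): c = -0.2200 + -0.1000i → escape time 7
(row=3, col=2): c = 0.2700 + -0.1000i → escape time 7
(row=3, col=3): c = 0.7600 + -0.1000i → escape time 3
(row=4, col=0): c = -0.7100 + -0.5300i → escape time 7
(row=4, col=1): c = -0.2200 + -0.5300i → escape time 7
(row=4, col=2): c = 0.2700 + -0.5300i → escape time 7
(row=4, col=3): c = 0.7600 + -0.5300i → escape time 3

Answer: 3322
4752
7773
7773
7773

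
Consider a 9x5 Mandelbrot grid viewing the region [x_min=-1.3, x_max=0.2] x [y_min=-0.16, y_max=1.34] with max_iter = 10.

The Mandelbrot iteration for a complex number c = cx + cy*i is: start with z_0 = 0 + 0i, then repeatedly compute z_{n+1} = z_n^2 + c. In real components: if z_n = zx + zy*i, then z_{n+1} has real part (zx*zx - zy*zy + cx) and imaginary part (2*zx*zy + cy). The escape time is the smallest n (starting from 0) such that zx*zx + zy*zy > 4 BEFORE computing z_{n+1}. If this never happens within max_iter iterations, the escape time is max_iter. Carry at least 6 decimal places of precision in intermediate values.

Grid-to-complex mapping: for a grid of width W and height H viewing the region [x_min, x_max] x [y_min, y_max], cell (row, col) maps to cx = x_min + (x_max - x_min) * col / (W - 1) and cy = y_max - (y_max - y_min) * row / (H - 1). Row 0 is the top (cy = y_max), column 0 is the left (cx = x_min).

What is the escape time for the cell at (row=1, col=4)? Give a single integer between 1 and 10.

Answer: 4

Derivation:
z_0 = 0 + 0i, c = -0.5500 + 0.9650i
Iter 1: z = -0.5500 + 0.9650i, |z|^2 = 1.2337
Iter 2: z = -1.1787 + -0.0965i, |z|^2 = 1.3987
Iter 3: z = 0.8301 + 1.1925i, |z|^2 = 2.1111
Iter 4: z = -1.2830 + 2.9447i, |z|^2 = 10.3176
Escaped at iteration 4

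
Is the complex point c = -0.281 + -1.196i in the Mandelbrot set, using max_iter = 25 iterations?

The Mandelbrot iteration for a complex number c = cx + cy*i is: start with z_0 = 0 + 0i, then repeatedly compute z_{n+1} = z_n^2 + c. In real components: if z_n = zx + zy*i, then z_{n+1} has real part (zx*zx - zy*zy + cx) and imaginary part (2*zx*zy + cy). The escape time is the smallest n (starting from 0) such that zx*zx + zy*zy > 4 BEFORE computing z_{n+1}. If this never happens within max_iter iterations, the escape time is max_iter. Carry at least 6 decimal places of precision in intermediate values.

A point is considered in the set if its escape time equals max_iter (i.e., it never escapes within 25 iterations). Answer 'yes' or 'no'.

Answer: no

Derivation:
z_0 = 0 + 0i, c = -0.2810 + -1.1960i
Iter 1: z = -0.2810 + -1.1960i, |z|^2 = 1.5094
Iter 2: z = -1.6325 + -0.5238i, |z|^2 = 2.9393
Iter 3: z = 2.1095 + 0.5143i, |z|^2 = 4.7145
Escaped at iteration 3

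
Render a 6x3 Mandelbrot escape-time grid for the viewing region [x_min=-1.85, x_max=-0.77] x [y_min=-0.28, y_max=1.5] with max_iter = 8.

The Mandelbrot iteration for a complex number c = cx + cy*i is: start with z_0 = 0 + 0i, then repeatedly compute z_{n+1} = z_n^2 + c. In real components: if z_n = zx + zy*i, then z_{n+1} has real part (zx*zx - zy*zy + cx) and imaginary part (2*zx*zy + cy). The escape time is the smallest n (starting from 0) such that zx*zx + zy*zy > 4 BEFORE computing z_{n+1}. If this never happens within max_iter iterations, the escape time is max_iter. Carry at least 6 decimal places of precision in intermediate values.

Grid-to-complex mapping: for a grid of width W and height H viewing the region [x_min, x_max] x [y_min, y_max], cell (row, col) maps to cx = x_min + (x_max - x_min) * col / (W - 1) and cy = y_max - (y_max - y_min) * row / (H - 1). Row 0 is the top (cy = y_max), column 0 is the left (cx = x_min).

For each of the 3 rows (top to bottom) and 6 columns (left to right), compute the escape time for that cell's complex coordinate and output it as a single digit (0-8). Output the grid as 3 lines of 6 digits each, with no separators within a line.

(row=0, col=0): c = -1.8500 + 1.5000i → escape time 1
(row=0, col=1): c = -1.6340 + 1.5000i → escape time 1
(row=0, col=2): c = -1.4180 + 1.5000i → escape time 1
(row=0, col=3): c = -1.2020 + 1.5000i → escape time 2
(row=0, col=4): c = -0.9860 + 1.5000i → escape time 2
(row=0, col=5): c = -0.7700 + 1.5000i → escape time 2
(row=1, col=0): c = -1.8500 + 0.6100i → escape time 2
(row=1, col=1): c = -1.6340 + 0.6100i → escape time 3
(row=1, col=2): c = -1.4180 + 0.6100i → escape time 3
(row=1, col=3): c = -1.2020 + 0.6100i → escape time 3
(row=1, col=4): c = -0.9860 + 0.6100i → escape time 4
(row=1, col=5): c = -0.7700 + 0.6100i → escape time 5
(row=2, col=0): c = -1.8500 + -0.2800i → escape time 4
(row=2, col=1): c = -1.6340 + -0.2800i → escape time 4
(row=2, col=2): c = -1.4180 + -0.2800i → escape time 5
(row=2, col=3): c = -1.2020 + -0.2800i → escape time 8
(row=2, col=4): c = -0.9860 + -0.2800i → escape time 8
(row=2, col=5): c = -0.7700 + -0.2800i → escape time 8

Answer: 111222
233345
445888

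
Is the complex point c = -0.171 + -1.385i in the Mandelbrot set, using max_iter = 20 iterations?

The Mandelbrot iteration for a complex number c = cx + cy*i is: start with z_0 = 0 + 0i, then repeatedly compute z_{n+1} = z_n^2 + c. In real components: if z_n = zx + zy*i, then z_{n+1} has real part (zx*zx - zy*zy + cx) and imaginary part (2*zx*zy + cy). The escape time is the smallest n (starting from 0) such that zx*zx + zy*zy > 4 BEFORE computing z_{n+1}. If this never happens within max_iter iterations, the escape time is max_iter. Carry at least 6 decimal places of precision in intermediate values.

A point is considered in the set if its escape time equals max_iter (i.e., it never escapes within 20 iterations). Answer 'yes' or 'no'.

z_0 = 0 + 0i, c = -0.1710 + -1.3850i
Iter 1: z = -0.1710 + -1.3850i, |z|^2 = 1.9475
Iter 2: z = -2.0600 + -0.9113i, |z|^2 = 5.0741
Escaped at iteration 2

Answer: no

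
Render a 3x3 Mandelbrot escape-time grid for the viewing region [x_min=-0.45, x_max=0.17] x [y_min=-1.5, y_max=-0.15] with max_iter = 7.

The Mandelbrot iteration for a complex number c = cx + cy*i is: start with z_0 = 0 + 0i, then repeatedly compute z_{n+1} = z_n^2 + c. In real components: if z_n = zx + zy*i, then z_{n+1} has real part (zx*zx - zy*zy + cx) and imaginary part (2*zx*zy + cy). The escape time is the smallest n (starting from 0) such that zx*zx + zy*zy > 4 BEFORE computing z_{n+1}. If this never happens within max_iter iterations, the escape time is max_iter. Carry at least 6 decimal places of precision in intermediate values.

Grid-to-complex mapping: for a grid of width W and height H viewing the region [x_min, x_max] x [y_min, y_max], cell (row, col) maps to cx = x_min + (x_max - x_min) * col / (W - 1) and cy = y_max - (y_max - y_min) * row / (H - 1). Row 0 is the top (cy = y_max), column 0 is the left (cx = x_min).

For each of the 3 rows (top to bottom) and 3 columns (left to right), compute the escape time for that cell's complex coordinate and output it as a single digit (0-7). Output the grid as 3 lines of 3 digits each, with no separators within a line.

(row=0, col=0): c = -0.4500 + -0.1500i → escape time 7
(row=0, col=1): c = -0.1400 + -0.1500i → escape time 7
(row=0, col=2): c = 0.1700 + -0.1500i → escape time 7
(row=1, col=0): c = -0.4500 + -0.8250i → escape time 5
(row=1, col=1): c = -0.1400 + -0.8250i → escape time 7
(row=1, col=2): c = 0.1700 + -0.8250i → escape time 5
(row=2, col=0): c = -0.4500 + -1.5000i → escape time 2
(row=2, col=1): c = -0.1400 + -1.5000i → escape time 2
(row=2, col=2): c = 0.1700 + -1.5000i → escape time 2

Answer: 777
575
222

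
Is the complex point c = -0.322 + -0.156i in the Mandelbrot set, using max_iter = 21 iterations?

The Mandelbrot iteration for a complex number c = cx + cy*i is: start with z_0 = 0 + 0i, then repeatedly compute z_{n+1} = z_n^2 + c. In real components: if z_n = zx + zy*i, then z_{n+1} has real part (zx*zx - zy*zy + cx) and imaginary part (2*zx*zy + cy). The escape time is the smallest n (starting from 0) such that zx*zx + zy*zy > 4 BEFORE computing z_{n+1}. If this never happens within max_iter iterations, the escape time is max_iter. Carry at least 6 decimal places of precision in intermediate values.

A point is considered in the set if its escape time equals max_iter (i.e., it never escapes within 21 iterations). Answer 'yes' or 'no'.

z_0 = 0 + 0i, c = -0.3220 + -0.1560i
Iter 1: z = -0.3220 + -0.1560i, |z|^2 = 0.1280
Iter 2: z = -0.2427 + -0.0555i, |z|^2 = 0.0620
Iter 3: z = -0.2662 + -0.1290i, |z|^2 = 0.0875
Iter 4: z = -0.2678 + -0.0873i, |z|^2 = 0.0793
Iter 5: z = -0.2579 + -0.1092i, |z|^2 = 0.0785
Iter 6: z = -0.2674 + -0.0996i, |z|^2 = 0.0814
Iter 7: z = -0.2604 + -0.1027i, |z|^2 = 0.0784
Iter 8: z = -0.2647 + -0.1025i, |z|^2 = 0.0806
Iter 9: z = -0.2624 + -0.1017i, |z|^2 = 0.0792
Iter 10: z = -0.2635 + -0.1026i, |z|^2 = 0.0800
Iter 11: z = -0.2631 + -0.1019i, |z|^2 = 0.0796
Iter 12: z = -0.2632 + -0.1024i, |z|^2 = 0.0797
Iter 13: z = -0.2632 + -0.1021i, |z|^2 = 0.0797
Iter 14: z = -0.2631 + -0.1022i, |z|^2 = 0.0797
Iter 15: z = -0.2632 + -0.1022i, |z|^2 = 0.0797
Iter 16: z = -0.2632 + -0.1022i, |z|^2 = 0.0797
Iter 17: z = -0.2632 + -0.1022i, |z|^2 = 0.0797
Iter 18: z = -0.2632 + -0.1022i, |z|^2 = 0.0797
Iter 19: z = -0.2632 + -0.1022i, |z|^2 = 0.0797
Iter 20: z = -0.2632 + -0.1022i, |z|^2 = 0.0797
Did not escape in 21 iterations → in set

Answer: yes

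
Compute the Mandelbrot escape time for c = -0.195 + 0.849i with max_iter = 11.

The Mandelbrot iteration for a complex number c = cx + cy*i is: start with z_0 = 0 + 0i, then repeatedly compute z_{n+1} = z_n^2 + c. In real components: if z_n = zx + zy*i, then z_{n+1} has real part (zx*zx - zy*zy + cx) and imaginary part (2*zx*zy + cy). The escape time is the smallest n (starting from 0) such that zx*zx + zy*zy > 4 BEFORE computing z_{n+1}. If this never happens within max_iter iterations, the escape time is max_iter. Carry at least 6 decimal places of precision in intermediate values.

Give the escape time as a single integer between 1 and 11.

Answer: 11

Derivation:
z_0 = 0 + 0i, c = -0.1950 + 0.8490i
Iter 1: z = -0.1950 + 0.8490i, |z|^2 = 0.7588
Iter 2: z = -0.8778 + 0.5179i, |z|^2 = 1.0387
Iter 3: z = 0.3073 + -0.0602i, |z|^2 = 0.0980
Iter 4: z = -0.1042 + 0.8120i, |z|^2 = 0.6702
Iter 5: z = -0.8435 + 0.6798i, |z|^2 = 1.1736
Iter 6: z = 0.0544 + -0.2978i, |z|^2 = 0.0916
Iter 7: z = -0.2807 + 0.8166i, |z|^2 = 0.7456
Iter 8: z = -0.7830 + 0.3905i, |z|^2 = 0.7656
Iter 9: z = 0.2656 + 0.2374i, |z|^2 = 0.1269
Iter 10: z = -0.1808 + 0.9751i, |z|^2 = 0.9835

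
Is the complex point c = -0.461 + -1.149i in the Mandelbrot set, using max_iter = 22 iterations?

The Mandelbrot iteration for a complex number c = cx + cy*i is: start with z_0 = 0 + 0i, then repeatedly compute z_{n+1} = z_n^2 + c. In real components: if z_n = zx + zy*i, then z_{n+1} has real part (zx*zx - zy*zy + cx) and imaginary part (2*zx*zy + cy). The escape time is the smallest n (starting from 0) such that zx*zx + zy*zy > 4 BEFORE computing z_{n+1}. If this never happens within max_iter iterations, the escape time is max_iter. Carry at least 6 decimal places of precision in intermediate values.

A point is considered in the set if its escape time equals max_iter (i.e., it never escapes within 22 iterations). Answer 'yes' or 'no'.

Answer: no

Derivation:
z_0 = 0 + 0i, c = -0.4610 + -1.1490i
Iter 1: z = -0.4610 + -1.1490i, |z|^2 = 1.5327
Iter 2: z = -1.5687 + -0.0896i, |z|^2 = 2.4688
Iter 3: z = 1.9917 + -0.8678i, |z|^2 = 4.7201
Escaped at iteration 3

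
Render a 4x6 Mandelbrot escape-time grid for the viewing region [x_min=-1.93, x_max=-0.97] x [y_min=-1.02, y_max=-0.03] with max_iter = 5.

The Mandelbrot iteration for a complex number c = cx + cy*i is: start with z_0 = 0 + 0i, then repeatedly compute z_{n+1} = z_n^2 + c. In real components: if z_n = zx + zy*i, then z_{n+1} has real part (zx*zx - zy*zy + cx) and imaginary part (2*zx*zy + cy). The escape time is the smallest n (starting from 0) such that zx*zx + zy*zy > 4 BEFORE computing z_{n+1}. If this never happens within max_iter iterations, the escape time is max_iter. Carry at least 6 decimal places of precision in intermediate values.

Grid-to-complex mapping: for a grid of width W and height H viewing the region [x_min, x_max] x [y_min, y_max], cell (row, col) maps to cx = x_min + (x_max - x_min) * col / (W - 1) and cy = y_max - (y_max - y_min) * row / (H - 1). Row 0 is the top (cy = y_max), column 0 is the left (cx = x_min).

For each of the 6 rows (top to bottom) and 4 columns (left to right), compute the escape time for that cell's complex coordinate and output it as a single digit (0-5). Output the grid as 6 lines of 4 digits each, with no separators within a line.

(row=0, col=0): c = -1.9300 + -0.0300i → escape time 5
(row=0, col=1): c = -1.6100 + -0.0300i → escape time 5
(row=0, col=2): c = -1.2900 + -0.0300i → escape time 5
(row=0, col=3): c = -0.9700 + -0.0300i → escape time 5
(row=1, col=0): c = -1.9300 + -0.2280i → escape time 3
(row=1, col=1): c = -1.6100 + -0.2280i → escape time 5
(row=1, col=2): c = -1.2900 + -0.2280i → escape time 5
(row=1, col=3): c = -0.9700 + -0.2280i → escape time 5
(row=2, col=0): c = -1.9300 + -0.4260i → escape time 2
(row=2, col=1): c = -1.6100 + -0.4260i → escape time 3
(row=2, col=2): c = -1.2900 + -0.4260i → escape time 5
(row=2, col=3): c = -0.9700 + -0.4260i → escape time 5
(row=3, col=0): c = -1.9300 + -0.6240i → escape time 1
(row=3, col=1): c = -1.6100 + -0.6240i → escape time 3
(row=3, col=2): c = -1.2900 + -0.6240i → escape time 3
(row=3, col=3): c = -0.9700 + -0.6240i → escape time 4
(row=4, col=0): c = -1.9300 + -0.8220i → escape time 1
(row=4, col=1): c = -1.6100 + -0.8220i → escape time 3
(row=4, col=2): c = -1.2900 + -0.8220i → escape time 3
(row=4, col=3): c = -0.9700 + -0.8220i → escape time 3
(row=5, col=0): c = -1.9300 + -1.0200i → escape time 1
(row=5, col=1): c = -1.6100 + -1.0200i → escape time 2
(row=5, col=2): c = -1.2900 + -1.0200i → escape time 3
(row=5, col=3): c = -0.9700 + -1.0200i → escape time 3

Answer: 5555
3555
2355
1334
1333
1233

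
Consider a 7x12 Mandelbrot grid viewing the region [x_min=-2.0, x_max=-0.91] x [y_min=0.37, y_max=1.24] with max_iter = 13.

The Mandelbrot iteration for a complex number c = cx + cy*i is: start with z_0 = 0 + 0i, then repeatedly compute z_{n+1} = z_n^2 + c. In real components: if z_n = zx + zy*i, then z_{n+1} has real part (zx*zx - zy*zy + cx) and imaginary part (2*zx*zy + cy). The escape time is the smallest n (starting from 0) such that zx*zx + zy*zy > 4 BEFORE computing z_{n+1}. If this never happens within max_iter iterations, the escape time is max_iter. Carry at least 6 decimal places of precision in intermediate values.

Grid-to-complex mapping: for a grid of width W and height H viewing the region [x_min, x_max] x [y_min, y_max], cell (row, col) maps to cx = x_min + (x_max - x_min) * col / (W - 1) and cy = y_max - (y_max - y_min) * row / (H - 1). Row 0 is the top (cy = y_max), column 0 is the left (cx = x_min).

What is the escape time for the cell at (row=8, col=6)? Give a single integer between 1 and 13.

Answer: 5

Derivation:
z_0 = 0 + 0i, c = -0.9100 + 0.6073i
Iter 1: z = -0.9100 + 0.6073i, |z|^2 = 1.1969
Iter 2: z = -0.4507 + -0.4980i, |z|^2 = 0.4511
Iter 3: z = -0.9549 + 1.0561i, |z|^2 = 2.0271
Iter 4: z = -1.1136 + -1.4096i, |z|^2 = 3.2272
Iter 5: z = -1.6568 + 3.7468i, |z|^2 = 16.7839
Escaped at iteration 5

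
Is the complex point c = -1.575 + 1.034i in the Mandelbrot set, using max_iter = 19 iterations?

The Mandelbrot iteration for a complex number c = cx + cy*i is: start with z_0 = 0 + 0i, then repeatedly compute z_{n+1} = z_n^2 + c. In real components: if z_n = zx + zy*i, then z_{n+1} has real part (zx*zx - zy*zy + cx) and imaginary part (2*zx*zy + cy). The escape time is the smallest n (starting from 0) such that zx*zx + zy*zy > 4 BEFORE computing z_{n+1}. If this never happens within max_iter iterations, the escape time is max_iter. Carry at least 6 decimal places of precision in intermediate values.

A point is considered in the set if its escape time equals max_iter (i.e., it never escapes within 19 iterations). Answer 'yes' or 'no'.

Answer: no

Derivation:
z_0 = 0 + 0i, c = -1.5750 + 1.0340i
Iter 1: z = -1.5750 + 1.0340i, |z|^2 = 3.5498
Iter 2: z = -0.1635 + -2.2231i, |z|^2 = 4.9689
Escaped at iteration 2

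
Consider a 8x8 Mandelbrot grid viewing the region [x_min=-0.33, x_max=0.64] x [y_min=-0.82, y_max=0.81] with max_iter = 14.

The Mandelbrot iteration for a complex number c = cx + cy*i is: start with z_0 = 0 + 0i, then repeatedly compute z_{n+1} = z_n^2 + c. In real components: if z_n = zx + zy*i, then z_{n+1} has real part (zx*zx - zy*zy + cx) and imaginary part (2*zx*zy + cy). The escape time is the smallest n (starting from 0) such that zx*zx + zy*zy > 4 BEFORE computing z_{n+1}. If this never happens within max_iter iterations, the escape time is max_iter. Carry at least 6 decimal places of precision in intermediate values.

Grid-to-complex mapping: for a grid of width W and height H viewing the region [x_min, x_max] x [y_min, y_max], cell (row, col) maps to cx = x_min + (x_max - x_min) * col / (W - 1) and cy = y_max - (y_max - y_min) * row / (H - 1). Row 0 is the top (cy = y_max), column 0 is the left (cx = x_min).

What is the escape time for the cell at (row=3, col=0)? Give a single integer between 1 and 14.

Answer: 14

Derivation:
z_0 = 0 + 0i, c = -0.3300 + 0.1114i
Iter 1: z = -0.3300 + 0.1114i, |z|^2 = 0.1213
Iter 2: z = -0.2335 + 0.0379i, |z|^2 = 0.0560
Iter 3: z = -0.2769 + 0.0937i, |z|^2 = 0.0855
Iter 4: z = -0.2621 + 0.0595i, |z|^2 = 0.0722
Iter 5: z = -0.2648 + 0.0802i, |z|^2 = 0.0766
Iter 6: z = -0.2663 + 0.0689i, |z|^2 = 0.0757
Iter 7: z = -0.2638 + 0.0747i, |z|^2 = 0.0752
Iter 8: z = -0.2660 + 0.0720i, |z|^2 = 0.0759
Iter 9: z = -0.2644 + 0.0731i, |z|^2 = 0.0753
Iter 10: z = -0.2654 + 0.0728i, |z|^2 = 0.0757
Iter 11: z = -0.2648 + 0.0728i, |z|^2 = 0.0754
Iter 12: z = -0.2652 + 0.0729i, |z|^2 = 0.0756
Iter 13: z = -0.2650 + 0.0728i, |z|^2 = 0.0755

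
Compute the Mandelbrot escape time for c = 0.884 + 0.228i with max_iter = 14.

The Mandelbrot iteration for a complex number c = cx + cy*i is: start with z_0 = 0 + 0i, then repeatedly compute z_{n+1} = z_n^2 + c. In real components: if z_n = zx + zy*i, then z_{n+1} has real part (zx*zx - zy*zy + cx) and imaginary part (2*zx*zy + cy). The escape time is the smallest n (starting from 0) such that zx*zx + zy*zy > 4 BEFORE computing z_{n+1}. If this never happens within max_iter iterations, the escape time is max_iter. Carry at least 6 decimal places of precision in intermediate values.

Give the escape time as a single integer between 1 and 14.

z_0 = 0 + 0i, c = 0.8840 + 0.2280i
Iter 1: z = 0.8840 + 0.2280i, |z|^2 = 0.8334
Iter 2: z = 1.6135 + 0.6311i, |z|^2 = 3.0016
Iter 3: z = 3.0890 + 2.2645i, |z|^2 = 14.6700
Escaped at iteration 3

Answer: 3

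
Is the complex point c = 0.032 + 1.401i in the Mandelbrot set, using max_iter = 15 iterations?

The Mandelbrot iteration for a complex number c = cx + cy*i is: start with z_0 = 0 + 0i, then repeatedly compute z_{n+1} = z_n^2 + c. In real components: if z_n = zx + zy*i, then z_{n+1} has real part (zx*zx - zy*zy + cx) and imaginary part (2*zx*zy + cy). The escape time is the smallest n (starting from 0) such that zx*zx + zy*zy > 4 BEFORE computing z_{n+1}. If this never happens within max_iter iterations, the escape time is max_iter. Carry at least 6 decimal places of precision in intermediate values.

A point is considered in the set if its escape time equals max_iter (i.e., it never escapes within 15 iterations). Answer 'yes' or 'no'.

z_0 = 0 + 0i, c = 0.0320 + 1.4010i
Iter 1: z = 0.0320 + 1.4010i, |z|^2 = 1.9638
Iter 2: z = -1.9298 + 1.4907i, |z|^2 = 5.9461
Escaped at iteration 2

Answer: no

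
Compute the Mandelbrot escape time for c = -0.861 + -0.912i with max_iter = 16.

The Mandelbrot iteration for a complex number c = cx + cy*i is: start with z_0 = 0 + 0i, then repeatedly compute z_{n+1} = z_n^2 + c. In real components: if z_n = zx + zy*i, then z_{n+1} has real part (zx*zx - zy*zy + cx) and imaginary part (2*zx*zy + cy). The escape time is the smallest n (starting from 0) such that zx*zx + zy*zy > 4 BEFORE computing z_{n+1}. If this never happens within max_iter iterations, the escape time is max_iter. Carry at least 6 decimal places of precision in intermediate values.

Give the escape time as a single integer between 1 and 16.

Answer: 3

Derivation:
z_0 = 0 + 0i, c = -0.8610 + -0.9120i
Iter 1: z = -0.8610 + -0.9120i, |z|^2 = 1.5731
Iter 2: z = -0.9514 + 0.6585i, |z|^2 = 1.3388
Iter 3: z = -0.3894 + -2.1650i, |z|^2 = 4.8386
Escaped at iteration 3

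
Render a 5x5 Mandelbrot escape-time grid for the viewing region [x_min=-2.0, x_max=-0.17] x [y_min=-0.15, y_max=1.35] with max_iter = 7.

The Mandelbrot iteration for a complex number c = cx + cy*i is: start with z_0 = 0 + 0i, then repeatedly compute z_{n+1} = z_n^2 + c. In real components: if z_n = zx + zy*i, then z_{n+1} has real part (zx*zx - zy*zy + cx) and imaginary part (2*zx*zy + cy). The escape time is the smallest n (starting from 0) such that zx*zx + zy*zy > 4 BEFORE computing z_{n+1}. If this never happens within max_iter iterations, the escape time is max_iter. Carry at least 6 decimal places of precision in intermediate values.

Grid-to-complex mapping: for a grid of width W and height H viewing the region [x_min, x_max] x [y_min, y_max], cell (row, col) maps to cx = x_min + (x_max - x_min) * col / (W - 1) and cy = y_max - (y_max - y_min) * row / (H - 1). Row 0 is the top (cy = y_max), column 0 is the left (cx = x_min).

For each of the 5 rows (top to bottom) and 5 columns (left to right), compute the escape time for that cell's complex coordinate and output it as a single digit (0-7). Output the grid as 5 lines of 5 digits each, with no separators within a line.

Answer: 11222
12347
13477
15777
15777

Derivation:
(row=0, col=0): c = -2.0000 + 1.3500i → escape time 1
(row=0, col=1): c = -1.5425 + 1.3500i → escape time 1
(row=0, col=2): c = -1.0850 + 1.3500i → escape time 2
(row=0, col=3): c = -0.6275 + 1.3500i → escape time 2
(row=0, col=4): c = -0.1700 + 1.3500i → escape time 2
(row=1, col=0): c = -2.0000 + 0.9750i → escape time 1
(row=1, col=1): c = -1.5425 + 0.9750i → escape time 2
(row=1, col=2): c = -1.0850 + 0.9750i → escape time 3
(row=1, col=3): c = -0.6275 + 0.9750i → escape time 4
(row=1, col=4): c = -0.1700 + 0.9750i → escape time 7
(row=2, col=0): c = -2.0000 + 0.6000i → escape time 1
(row=2, col=1): c = -1.5425 + 0.6000i → escape time 3
(row=2, col=2): c = -1.0850 + 0.6000i → escape time 4
(row=2, col=3): c = -0.6275 + 0.6000i → escape time 7
(row=2, col=4): c = -0.1700 + 0.6000i → escape time 7
(row=3, col=0): c = -2.0000 + 0.2250i → escape time 1
(row=3, col=1): c = -1.5425 + 0.2250i → escape time 5
(row=3, col=2): c = -1.0850 + 0.2250i → escape time 7
(row=3, col=3): c = -0.6275 + 0.2250i → escape time 7
(row=3, col=4): c = -0.1700 + 0.2250i → escape time 7
(row=4, col=0): c = -2.0000 + -0.1500i → escape time 1
(row=4, col=1): c = -1.5425 + -0.1500i → escape time 5
(row=4, col=2): c = -1.0850 + -0.1500i → escape time 7
(row=4, col=3): c = -0.6275 + -0.1500i → escape time 7
(row=4, col=4): c = -0.1700 + -0.1500i → escape time 7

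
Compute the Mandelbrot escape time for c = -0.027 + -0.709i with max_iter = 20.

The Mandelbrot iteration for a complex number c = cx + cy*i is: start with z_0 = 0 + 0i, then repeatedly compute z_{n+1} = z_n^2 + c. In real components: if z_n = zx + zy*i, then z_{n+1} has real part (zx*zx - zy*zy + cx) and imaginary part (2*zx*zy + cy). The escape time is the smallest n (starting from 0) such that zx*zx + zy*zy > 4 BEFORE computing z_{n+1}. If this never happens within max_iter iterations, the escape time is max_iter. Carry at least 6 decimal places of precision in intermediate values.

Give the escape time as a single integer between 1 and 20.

Answer: 20

Derivation:
z_0 = 0 + 0i, c = -0.0270 + -0.7090i
Iter 1: z = -0.0270 + -0.7090i, |z|^2 = 0.5034
Iter 2: z = -0.5290 + -0.6707i, |z|^2 = 0.7296
Iter 3: z = -0.1971 + 0.0006i, |z|^2 = 0.0388
Iter 4: z = 0.0118 + -0.7092i, |z|^2 = 0.5031
Iter 5: z = -0.5298 + -0.7258i, |z|^2 = 0.8075
Iter 6: z = -0.2730 + 0.0601i, |z|^2 = 0.0782
Iter 7: z = 0.0439 + -0.7418i, |z|^2 = 0.5522
Iter 8: z = -0.5754 + -0.7742i, |z|^2 = 0.9304
Iter 9: z = -0.2953 + 0.1819i, |z|^2 = 0.1203
Iter 10: z = 0.0271 + -0.8164i, |z|^2 = 0.6673
Iter 11: z = -0.6928 + -0.7533i, |z|^2 = 1.0474
Iter 12: z = -0.1144 + 0.3347i, |z|^2 = 0.1252
Iter 13: z = -0.1260 + -0.7856i, |z|^2 = 0.6331
Iter 14: z = -0.6283 + -0.5111i, |z|^2 = 0.6560
Iter 15: z = 0.1066 + -0.0667i, |z|^2 = 0.0158
Iter 16: z = -0.0201 + -0.7232i, |z|^2 = 0.5235
Iter 17: z = -0.5497 + -0.6799i, |z|^2 = 0.7644
Iter 18: z = -0.1872 + 0.0385i, |z|^2 = 0.0365
Iter 19: z = 0.0066 + -0.7234i, |z|^2 = 0.5233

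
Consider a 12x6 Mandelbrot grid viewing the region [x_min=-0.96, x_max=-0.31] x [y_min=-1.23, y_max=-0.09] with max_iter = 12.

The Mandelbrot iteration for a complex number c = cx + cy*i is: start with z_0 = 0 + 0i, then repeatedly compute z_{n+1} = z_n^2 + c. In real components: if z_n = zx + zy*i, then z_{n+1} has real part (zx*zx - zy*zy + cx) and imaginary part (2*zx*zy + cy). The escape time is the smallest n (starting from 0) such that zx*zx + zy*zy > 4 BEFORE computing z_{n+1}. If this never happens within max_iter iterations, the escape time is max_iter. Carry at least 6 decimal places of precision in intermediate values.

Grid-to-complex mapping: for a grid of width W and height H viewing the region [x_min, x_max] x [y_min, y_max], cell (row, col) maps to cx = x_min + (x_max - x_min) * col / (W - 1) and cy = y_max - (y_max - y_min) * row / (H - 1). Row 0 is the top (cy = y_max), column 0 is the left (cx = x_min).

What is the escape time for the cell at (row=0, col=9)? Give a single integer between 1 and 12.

z_0 = 0 + 0i, c = -0.4282 + -0.0900i
Iter 1: z = -0.4282 + -0.0900i, |z|^2 = 0.1914
Iter 2: z = -0.2529 + -0.0129i, |z|^2 = 0.0641
Iter 3: z = -0.3644 + -0.0835i, |z|^2 = 0.1397
Iter 4: z = -0.3024 + -0.0292i, |z|^2 = 0.0923
Iter 5: z = -0.3376 + -0.0724i, |z|^2 = 0.1192
Iter 6: z = -0.3194 + -0.0411i, |z|^2 = 0.1037
Iter 7: z = -0.3278 + -0.0637i, |z|^2 = 0.1115
Iter 8: z = -0.3248 + -0.0482i, |z|^2 = 0.1078
Iter 9: z = -0.3250 + -0.0587i, |z|^2 = 0.1091
Iter 10: z = -0.3260 + -0.0519i, |z|^2 = 0.1090
Iter 11: z = -0.3246 + -0.0562i, |z|^2 = 0.1085

Answer: 12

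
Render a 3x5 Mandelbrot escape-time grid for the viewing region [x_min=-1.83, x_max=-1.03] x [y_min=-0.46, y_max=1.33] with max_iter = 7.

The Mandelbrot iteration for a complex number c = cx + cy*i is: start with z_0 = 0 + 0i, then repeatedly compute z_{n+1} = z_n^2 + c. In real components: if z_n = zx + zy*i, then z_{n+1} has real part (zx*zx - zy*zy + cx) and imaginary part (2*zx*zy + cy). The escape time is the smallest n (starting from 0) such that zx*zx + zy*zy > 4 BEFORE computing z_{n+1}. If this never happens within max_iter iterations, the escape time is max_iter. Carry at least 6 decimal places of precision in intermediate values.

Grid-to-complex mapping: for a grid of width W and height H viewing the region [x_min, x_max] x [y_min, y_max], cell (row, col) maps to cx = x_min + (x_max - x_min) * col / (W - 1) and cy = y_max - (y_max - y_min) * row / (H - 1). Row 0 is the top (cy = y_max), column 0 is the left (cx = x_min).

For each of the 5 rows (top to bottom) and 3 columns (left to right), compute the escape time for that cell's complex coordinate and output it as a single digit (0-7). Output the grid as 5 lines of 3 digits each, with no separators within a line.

Answer: 122
133
346
777
335

Derivation:
(row=0, col=0): c = -1.8300 + 1.3300i → escape time 1
(row=0, col=1): c = -1.4300 + 1.3300i → escape time 2
(row=0, col=2): c = -1.0300 + 1.3300i → escape time 2
(row=1, col=0): c = -1.8300 + 0.8825i → escape time 1
(row=1, col=1): c = -1.4300 + 0.8825i → escape time 3
(row=1, col=2): c = -1.0300 + 0.8825i → escape time 3
(row=2, col=0): c = -1.8300 + 0.4350i → escape time 3
(row=2, col=1): c = -1.4300 + 0.4350i → escape time 4
(row=2, col=2): c = -1.0300 + 0.4350i → escape time 6
(row=3, col=0): c = -1.8300 + -0.0125i → escape time 7
(row=3, col=1): c = -1.4300 + -0.0125i → escape time 7
(row=3, col=2): c = -1.0300 + -0.0125i → escape time 7
(row=4, col=0): c = -1.8300 + -0.4600i → escape time 3
(row=4, col=1): c = -1.4300 + -0.4600i → escape time 3
(row=4, col=2): c = -1.0300 + -0.4600i → escape time 5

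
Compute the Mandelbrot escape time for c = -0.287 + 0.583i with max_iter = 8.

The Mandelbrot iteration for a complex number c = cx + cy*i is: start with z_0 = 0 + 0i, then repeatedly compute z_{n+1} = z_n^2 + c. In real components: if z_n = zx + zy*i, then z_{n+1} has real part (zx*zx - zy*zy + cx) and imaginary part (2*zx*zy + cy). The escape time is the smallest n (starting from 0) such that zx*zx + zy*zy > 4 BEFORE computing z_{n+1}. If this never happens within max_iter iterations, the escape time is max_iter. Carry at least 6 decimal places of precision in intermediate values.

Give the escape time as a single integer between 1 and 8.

Answer: 8

Derivation:
z_0 = 0 + 0i, c = -0.2870 + 0.5830i
Iter 1: z = -0.2870 + 0.5830i, |z|^2 = 0.4223
Iter 2: z = -0.5445 + 0.2484i, |z|^2 = 0.3582
Iter 3: z = -0.0522 + 0.3125i, |z|^2 = 0.1004
Iter 4: z = -0.3820 + 0.5504i, |z|^2 = 0.4488
Iter 5: z = -0.4440 + 0.1626i, |z|^2 = 0.2236
Iter 6: z = -0.1163 + 0.4386i, |z|^2 = 0.2059
Iter 7: z = -0.4659 + 0.4810i, |z|^2 = 0.4484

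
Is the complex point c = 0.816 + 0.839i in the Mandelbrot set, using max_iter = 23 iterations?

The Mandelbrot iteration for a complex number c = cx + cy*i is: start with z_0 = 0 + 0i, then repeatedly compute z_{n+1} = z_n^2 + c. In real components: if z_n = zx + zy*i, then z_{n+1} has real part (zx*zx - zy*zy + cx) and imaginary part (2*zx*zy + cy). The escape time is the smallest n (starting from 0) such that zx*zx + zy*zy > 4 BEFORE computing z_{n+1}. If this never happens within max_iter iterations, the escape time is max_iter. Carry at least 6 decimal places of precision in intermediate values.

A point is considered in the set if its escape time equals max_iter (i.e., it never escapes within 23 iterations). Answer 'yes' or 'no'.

z_0 = 0 + 0i, c = 0.8160 + 0.8390i
Iter 1: z = 0.8160 + 0.8390i, |z|^2 = 1.3698
Iter 2: z = 0.7779 + 2.2082i, |z|^2 = 5.4815
Escaped at iteration 2

Answer: no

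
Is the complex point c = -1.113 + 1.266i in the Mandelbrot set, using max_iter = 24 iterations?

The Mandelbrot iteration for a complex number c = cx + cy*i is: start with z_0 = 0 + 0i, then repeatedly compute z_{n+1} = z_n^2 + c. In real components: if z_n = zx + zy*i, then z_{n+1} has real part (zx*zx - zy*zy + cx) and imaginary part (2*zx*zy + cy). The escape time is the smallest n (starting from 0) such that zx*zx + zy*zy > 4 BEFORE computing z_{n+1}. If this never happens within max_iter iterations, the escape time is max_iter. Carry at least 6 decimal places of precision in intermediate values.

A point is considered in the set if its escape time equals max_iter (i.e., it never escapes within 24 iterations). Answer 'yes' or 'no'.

z_0 = 0 + 0i, c = -1.1130 + 1.2660i
Iter 1: z = -1.1130 + 1.2660i, |z|^2 = 2.8415
Iter 2: z = -1.4770 + -1.5521i, |z|^2 = 4.5906
Escaped at iteration 2

Answer: no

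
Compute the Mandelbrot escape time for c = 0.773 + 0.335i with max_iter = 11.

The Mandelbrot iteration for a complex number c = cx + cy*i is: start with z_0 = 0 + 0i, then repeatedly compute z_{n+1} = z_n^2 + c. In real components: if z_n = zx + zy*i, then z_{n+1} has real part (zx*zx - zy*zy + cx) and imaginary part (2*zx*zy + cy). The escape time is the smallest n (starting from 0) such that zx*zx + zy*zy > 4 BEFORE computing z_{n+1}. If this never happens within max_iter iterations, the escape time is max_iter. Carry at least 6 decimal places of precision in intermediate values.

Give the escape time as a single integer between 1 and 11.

Answer: 3

Derivation:
z_0 = 0 + 0i, c = 0.7730 + 0.3350i
Iter 1: z = 0.7730 + 0.3350i, |z|^2 = 0.7098
Iter 2: z = 1.2583 + 0.8529i, |z|^2 = 2.3108
Iter 3: z = 1.6289 + 2.4814i, |z|^2 = 8.8108
Escaped at iteration 3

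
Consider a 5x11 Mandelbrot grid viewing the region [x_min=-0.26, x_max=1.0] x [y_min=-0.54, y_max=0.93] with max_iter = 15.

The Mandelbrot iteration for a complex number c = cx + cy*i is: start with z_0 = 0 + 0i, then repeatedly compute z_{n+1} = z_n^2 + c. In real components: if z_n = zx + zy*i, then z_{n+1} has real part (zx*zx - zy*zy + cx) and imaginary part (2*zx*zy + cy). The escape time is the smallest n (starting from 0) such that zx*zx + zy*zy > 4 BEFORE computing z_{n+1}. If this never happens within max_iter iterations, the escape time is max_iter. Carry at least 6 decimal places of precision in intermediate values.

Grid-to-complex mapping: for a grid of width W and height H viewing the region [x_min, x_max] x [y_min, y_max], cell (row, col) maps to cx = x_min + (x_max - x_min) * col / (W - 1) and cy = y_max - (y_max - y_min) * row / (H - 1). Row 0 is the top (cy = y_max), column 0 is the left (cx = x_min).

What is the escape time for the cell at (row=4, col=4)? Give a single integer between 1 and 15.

Answer: 2

Derivation:
z_0 = 0 + 0i, c = 1.0000 + 0.3420i
Iter 1: z = 1.0000 + 0.3420i, |z|^2 = 1.1170
Iter 2: z = 1.8830 + 1.0260i, |z|^2 = 4.5985
Escaped at iteration 2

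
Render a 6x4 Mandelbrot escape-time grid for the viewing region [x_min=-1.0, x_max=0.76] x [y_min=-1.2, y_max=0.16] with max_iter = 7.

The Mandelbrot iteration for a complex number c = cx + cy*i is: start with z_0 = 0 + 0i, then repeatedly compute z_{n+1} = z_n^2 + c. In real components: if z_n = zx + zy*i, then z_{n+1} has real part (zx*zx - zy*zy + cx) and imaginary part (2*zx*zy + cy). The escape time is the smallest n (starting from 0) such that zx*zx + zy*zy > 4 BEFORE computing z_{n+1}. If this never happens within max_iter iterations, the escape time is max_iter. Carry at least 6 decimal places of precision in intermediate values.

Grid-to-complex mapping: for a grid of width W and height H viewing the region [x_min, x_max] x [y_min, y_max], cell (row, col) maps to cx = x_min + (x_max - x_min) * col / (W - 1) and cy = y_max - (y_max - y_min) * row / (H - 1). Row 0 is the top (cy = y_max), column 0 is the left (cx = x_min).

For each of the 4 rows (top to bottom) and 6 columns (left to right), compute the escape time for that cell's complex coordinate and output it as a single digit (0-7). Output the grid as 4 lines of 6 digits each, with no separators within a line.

Answer: 777773
777773
357742
333322

Derivation:
(row=0, col=0): c = -1.0000 + 0.1600i → escape time 7
(row=0, col=1): c = -0.6480 + 0.1600i → escape time 7
(row=0, col=2): c = -0.2960 + 0.1600i → escape time 7
(row=0, col=3): c = 0.0560 + 0.1600i → escape time 7
(row=0, col=4): c = 0.4080 + 0.1600i → escape time 7
(row=0, col=5): c = 0.7600 + 0.1600i → escape time 3
(row=1, col=0): c = -1.0000 + -0.2933i → escape time 7
(row=1, col=1): c = -0.6480 + -0.2933i → escape time 7
(row=1, col=2): c = -0.2960 + -0.2933i → escape time 7
(row=1, col=3): c = 0.0560 + -0.2933i → escape time 7
(row=1, col=4): c = 0.4080 + -0.2933i → escape time 7
(row=1, col=5): c = 0.7600 + -0.2933i → escape time 3
(row=2, col=0): c = -1.0000 + -0.7467i → escape time 3
(row=2, col=1): c = -0.6480 + -0.7467i → escape time 5
(row=2, col=2): c = -0.2960 + -0.7467i → escape time 7
(row=2, col=3): c = 0.0560 + -0.7467i → escape time 7
(row=2, col=4): c = 0.4080 + -0.7467i → escape time 4
(row=2, col=5): c = 0.7600 + -0.7467i → escape time 2
(row=3, col=0): c = -1.0000 + -1.2000i → escape time 3
(row=3, col=1): c = -0.6480 + -1.2000i → escape time 3
(row=3, col=2): c = -0.2960 + -1.2000i → escape time 3
(row=3, col=3): c = 0.0560 + -1.2000i → escape time 3
(row=3, col=4): c = 0.4080 + -1.2000i → escape time 2
(row=3, col=5): c = 0.7600 + -1.2000i → escape time 2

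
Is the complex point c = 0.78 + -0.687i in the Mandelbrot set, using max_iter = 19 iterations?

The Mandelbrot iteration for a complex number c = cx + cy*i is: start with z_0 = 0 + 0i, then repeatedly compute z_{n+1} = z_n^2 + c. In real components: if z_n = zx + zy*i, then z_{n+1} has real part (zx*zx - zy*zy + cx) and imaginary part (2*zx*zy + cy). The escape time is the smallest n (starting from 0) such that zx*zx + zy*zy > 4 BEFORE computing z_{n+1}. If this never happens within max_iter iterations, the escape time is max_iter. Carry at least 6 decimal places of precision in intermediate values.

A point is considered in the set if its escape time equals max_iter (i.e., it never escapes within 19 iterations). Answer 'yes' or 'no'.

z_0 = 0 + 0i, c = 0.7800 + -0.6870i
Iter 1: z = 0.7800 + -0.6870i, |z|^2 = 1.0804
Iter 2: z = 0.9164 + -1.7587i, |z|^2 = 3.9329
Iter 3: z = -1.4733 + -3.9105i, |z|^2 = 17.4624
Escaped at iteration 3

Answer: no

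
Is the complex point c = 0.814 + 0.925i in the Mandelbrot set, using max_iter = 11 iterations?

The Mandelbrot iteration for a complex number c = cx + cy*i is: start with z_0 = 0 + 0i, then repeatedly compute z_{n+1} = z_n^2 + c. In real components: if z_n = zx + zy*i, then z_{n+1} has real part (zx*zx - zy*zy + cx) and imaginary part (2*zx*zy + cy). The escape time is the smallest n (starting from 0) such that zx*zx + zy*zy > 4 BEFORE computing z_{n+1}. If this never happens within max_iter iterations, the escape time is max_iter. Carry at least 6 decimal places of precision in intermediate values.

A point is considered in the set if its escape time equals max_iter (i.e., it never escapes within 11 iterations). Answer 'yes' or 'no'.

z_0 = 0 + 0i, c = 0.8140 + 0.9250i
Iter 1: z = 0.8140 + 0.9250i, |z|^2 = 1.5182
Iter 2: z = 0.6210 + 2.4309i, |z|^2 = 6.2949
Escaped at iteration 2

Answer: no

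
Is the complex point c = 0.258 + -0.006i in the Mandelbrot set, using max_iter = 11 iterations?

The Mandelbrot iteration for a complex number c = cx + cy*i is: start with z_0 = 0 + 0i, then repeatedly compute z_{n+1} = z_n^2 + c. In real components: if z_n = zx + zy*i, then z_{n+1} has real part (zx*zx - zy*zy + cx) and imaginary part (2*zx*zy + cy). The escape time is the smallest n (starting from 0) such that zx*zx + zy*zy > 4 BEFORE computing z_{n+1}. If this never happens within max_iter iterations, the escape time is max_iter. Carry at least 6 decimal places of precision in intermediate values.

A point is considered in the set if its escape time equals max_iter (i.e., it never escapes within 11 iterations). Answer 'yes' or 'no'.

Answer: yes

Derivation:
z_0 = 0 + 0i, c = 0.2580 + -0.0060i
Iter 1: z = 0.2580 + -0.0060i, |z|^2 = 0.0666
Iter 2: z = 0.3245 + -0.0091i, |z|^2 = 0.1054
Iter 3: z = 0.3632 + -0.0119i, |z|^2 = 0.1321
Iter 4: z = 0.3898 + -0.0146i, |z|^2 = 0.1522
Iter 5: z = 0.4097 + -0.0174i, |z|^2 = 0.1682
Iter 6: z = 0.4256 + -0.0203i, |z|^2 = 0.1815
Iter 7: z = 0.4387 + -0.0233i, |z|^2 = 0.1930
Iter 8: z = 0.4499 + -0.0264i, |z|^2 = 0.2031
Iter 9: z = 0.4597 + -0.0298i, |z|^2 = 0.2122
Iter 10: z = 0.4685 + -0.0334i, |z|^2 = 0.2206
Did not escape in 11 iterations → in set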